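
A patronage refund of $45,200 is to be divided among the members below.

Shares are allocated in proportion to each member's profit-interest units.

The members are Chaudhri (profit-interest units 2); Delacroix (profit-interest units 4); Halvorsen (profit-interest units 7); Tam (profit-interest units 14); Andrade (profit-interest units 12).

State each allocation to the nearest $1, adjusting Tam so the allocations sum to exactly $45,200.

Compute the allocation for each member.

Chaudhri: $2,318 · Delacroix: $4,636 · Halvorsen: $8,113 · Tam: $16,225 · Andrade: $13,908

Combined profit-interest units = 39.
Pro-rata amounts: Chaudhri 2/39 × $45,200 = 2,317.95; Delacroix 4/39 × $45,200 = 4,635.90; Halvorsen 7/39 × $45,200 = 8,112.82; Tam 14/39 × $45,200 = 16,225.64; Andrade 12/39 × $45,200 = 13,907.69.
At nearest $1: Chaudhri $2,318; Delacroix $4,636; Halvorsen $8,113; Tam $16,226; Andrade $13,908. Sum = $45,201.
Difference $45,200 − $45,201 = −$1 applied to Tam: Tam becomes $16,225.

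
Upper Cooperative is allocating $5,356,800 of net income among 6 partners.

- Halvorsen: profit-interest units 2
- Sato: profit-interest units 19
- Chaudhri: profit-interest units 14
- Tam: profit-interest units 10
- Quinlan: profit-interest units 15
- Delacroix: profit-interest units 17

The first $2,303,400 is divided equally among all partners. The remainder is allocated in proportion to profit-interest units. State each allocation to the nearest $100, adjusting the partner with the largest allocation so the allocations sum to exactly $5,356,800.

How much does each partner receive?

Halvorsen: $463,200 | Sato: $1,137,400 | Chaudhri: $939,100 | Tam: $780,400 | Quinlan: $978,700 | Delacroix: $1,058,000

$2,303,400 shared equally gives $383,900 per partner.
Remainder $3,053,400 by profit-interest units (total 77): Halvorsen 79,309.09 → $79,300; Sato 753,436.36 → $753,400; Chaudhri 555,163.64 → $555,200; Tam 396,545.45 → $396,500; Quinlan 594,818.18 → $594,800; Delacroix 674,127.27 → $674,100.
Rounding difference +$100 on remainder applied to Sato.
Totals: Halvorsen $383,900 + $79,300 = $463,200; Sato $383,900 + $753,500 = $1,137,400; Chaudhri $383,900 + $555,200 = $939,100; Tam $383,900 + $396,500 = $780,400; Quinlan $383,900 + $594,800 = $978,700; Delacroix $383,900 + $674,100 = $1,058,000.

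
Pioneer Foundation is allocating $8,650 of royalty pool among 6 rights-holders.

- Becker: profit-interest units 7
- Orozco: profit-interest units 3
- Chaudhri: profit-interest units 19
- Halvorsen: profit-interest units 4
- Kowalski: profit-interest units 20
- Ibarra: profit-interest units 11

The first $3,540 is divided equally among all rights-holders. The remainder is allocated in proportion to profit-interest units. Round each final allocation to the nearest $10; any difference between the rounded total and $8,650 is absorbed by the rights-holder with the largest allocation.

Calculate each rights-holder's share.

Becker: $1,150 | Orozco: $830 | Chaudhri: $2,110 | Halvorsen: $910 | Kowalski: $2,180 | Ibarra: $1,470

Equal tier: $3,540 ÷ 6 = $590 apiece.
Remainder $5,110 by profit-interest units (total 64): Becker 558.91 → $560; Orozco 239.53 → $240; Chaudhri 1,517.03 → $1,520; Halvorsen 319.38 → $320; Kowalski 1,596.88 → $1,600; Ibarra 878.28 → $880.
Rounding difference −$10 on remainder applied to Kowalski.
Totals: Becker $590 + $560 = $1,150; Orozco $590 + $240 = $830; Chaudhri $590 + $1,520 = $2,110; Halvorsen $590 + $320 = $910; Kowalski $590 + $1,590 = $2,180; Ibarra $590 + $880 = $1,470.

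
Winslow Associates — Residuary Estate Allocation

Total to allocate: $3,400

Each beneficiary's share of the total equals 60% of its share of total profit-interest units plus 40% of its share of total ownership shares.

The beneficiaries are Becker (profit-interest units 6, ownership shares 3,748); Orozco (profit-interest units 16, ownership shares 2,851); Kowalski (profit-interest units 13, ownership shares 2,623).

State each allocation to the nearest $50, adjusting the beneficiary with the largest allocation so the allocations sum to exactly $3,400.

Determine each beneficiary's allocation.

Becker: $900 | Orozco: $1,350 | Kowalski: $1,150

Profit-interest units total 35; ownership shares total 9,222.
Blended shares (60% profit-interest units + 40% ownership shares): Becker 0.2654; Orozco 0.3979; Kowalski 0.3366.
Unrounded shares: Becker 902.44; Orozco 1,353.02; Kowalski 1,144.54.
After rounding ($50): Becker $900; Orozco $1,350; Kowalski $1,150. Sum = $3,400.
No rounding difference to absorb.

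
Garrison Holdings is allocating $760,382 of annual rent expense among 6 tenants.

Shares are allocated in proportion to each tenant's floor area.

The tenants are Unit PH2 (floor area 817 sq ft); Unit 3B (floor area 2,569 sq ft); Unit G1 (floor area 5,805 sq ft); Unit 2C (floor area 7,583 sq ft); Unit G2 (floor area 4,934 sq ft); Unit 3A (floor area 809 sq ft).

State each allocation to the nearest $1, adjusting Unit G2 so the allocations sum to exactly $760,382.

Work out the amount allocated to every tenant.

Floor area total: 22,517.
Unrounded shares: Unit PH2 817/22,517 × $760,382 = 27,589.47; Unit 3B 2,569/22,517 × $760,382 = 86,753.18; Unit G1 5,805/22,517 × $760,382 = 196,030.44; Unit 2C 7,583/22,517 × $760,382 = 256,072.15; Unit G2 4,934/22,517 × $760,382 = 166,617.44; Unit 3A 809/22,517 × $760,382 = 27,319.32.
At nearest $1: Unit PH2 $27,589; Unit 3B $86,753; Unit G1 $196,030; Unit 2C $256,072; Unit G2 $166,617; Unit 3A $27,319. Sum = $760,380.
Difference $760,382 − $760,380 = +$2 applied to Unit G2: Unit G2 becomes $166,619.

Unit PH2: $27,589 · Unit 3B: $86,753 · Unit G1: $196,030 · Unit 2C: $256,072 · Unit G2: $166,619 · Unit 3A: $27,319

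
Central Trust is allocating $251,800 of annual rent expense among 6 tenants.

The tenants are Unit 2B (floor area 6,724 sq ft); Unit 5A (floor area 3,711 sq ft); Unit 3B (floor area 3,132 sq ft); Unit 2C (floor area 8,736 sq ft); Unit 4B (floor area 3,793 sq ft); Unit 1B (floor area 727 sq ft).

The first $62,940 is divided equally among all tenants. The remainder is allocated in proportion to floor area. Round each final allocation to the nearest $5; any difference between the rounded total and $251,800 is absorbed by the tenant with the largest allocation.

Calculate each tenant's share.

First tranche $62,940 split equally: $10,490 each.
Remainder $188,860 by floor area (total 26,823): Unit 2B 47,343.50 → $47,345; Unit 5A 26,129.05 → $26,130; Unit 3B 22,052.33 → $22,050; Unit 2C 61,509.93 → $61,510; Unit 4B 26,706.41 → $26,705; Unit 1B 5,118.79 → $5,120.
Totals: Unit 2B $10,490 + $47,345 = $57,835; Unit 5A $10,490 + $26,130 = $36,620; Unit 3B $10,490 + $22,050 = $32,540; Unit 2C $10,490 + $61,510 = $72,000; Unit 4B $10,490 + $26,705 = $37,195; Unit 1B $10,490 + $5,120 = $15,610.

Unit 2B: $57,835; Unit 5A: $36,620; Unit 3B: $32,540; Unit 2C: $72,000; Unit 4B: $37,195; Unit 1B: $15,610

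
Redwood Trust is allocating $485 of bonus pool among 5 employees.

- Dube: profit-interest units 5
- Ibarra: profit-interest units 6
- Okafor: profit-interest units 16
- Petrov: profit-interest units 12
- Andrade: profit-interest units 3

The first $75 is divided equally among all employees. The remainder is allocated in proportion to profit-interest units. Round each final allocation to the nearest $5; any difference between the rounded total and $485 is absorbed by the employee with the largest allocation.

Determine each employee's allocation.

Dube: $65 · Ibarra: $75 · Okafor: $170 · Petrov: $130 · Andrade: $45

First tranche $75 split equally: $15 each.
Remainder $410 by profit-interest units (total 42): Dube 48.81 → $50; Ibarra 58.57 → $60; Okafor 156.19 → $155; Petrov 117.14 → $115; Andrade 29.29 → $30.
Totals: Dube $15 + $50 = $65; Ibarra $15 + $60 = $75; Okafor $15 + $155 = $170; Petrov $15 + $115 = $130; Andrade $15 + $30 = $45.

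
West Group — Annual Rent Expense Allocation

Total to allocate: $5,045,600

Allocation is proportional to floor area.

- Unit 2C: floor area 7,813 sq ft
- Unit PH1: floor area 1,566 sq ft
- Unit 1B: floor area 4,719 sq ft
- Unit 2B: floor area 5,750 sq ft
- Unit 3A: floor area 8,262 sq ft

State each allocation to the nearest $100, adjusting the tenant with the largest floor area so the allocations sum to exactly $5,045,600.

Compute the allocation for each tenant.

Unit 2C: $1,402,400 | Unit PH1: $281,100 | Unit 1B: $847,000 | Unit 2B: $1,032,100 | Unit 3A: $1,483,000

Sum of floor area: 7,813 + 1,566 + 4,719 + 5,750 + 8,262 = 28,110.
Unrounded shares: Unit 2C 1,402,393.20; Unit PH1 281,088.92; Unit 1B 847,036.16; Unit 2B 1,032,095.34; Unit 3A 1,482,986.38.
At nearest $100: Unit 2C $1,402,400; Unit PH1 $281,100; Unit 1B $847,000; Unit 2B $1,032,100; Unit 3A $1,483,000. Sum = $5,045,600.
Sum already equals the total — no adjustment.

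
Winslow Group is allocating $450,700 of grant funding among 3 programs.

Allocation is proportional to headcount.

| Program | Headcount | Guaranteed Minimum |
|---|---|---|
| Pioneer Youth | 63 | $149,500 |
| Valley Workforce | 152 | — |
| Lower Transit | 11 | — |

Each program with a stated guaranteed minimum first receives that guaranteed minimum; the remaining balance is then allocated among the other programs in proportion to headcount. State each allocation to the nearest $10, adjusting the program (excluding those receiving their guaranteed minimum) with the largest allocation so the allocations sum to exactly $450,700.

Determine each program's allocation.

Fund the minimums — Pioneer Youth $149,500. Residual $301,200.
Residual split over remaining headcount 163: Valley Workforce 280,873.62 → $280,870; Lower Transit 20,326.38 → $20,330.

Pioneer Youth: $149,500 | Valley Workforce: $280,870 | Lower Transit: $20,330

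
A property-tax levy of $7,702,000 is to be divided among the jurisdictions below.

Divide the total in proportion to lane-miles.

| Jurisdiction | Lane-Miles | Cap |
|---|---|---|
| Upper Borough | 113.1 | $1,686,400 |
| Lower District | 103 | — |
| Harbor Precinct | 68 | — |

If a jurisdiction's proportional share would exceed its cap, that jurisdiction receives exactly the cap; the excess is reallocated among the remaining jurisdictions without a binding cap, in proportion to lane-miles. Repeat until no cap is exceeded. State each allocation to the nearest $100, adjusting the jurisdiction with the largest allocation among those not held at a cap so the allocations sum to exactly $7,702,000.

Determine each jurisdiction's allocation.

Upper Borough: $1,686,400; Lower District: $3,623,400; Harbor Precinct: $2,392,200

Total lane-miles = 284.1.
Unconstrained shares: Upper Borough 3,066,160.51; Lower District 2,792,347.76; Harbor Precinct 1,843,491.73.
Capped: Upper Borough ($1,686,400); balance $6,015,600 reallocated over remaining lane-miles 171.
Remaining shares: Lower District 3,623,431.58 → $3,623,400; Harbor Precinct 2,392,168.42 → $2,392,200.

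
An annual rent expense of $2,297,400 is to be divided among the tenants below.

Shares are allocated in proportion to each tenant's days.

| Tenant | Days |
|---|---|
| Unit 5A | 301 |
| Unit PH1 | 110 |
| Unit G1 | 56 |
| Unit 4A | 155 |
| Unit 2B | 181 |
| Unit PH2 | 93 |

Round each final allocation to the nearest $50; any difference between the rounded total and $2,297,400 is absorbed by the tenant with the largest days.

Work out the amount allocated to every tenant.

Sum of days: 896.
Pro-rata amounts: Unit 5A 301/896 × $2,297,400 = 771,782.81; Unit PH1 110/896 × $2,297,400 = 282,046.88; Unit G1 56/896 × $2,297,400 = 143,587.50; Unit 4A 155/896 × $2,297,400 = 397,429.69; Unit 2B 181/896 × $2,297,400 = 464,095.31; Unit PH2 93/896 × $2,297,400 = 238,457.81.
After rounding ($50): Unit 5A $771,800; Unit PH1 $282,050; Unit G1 $143,600; Unit 4A $397,450; Unit 2B $464,100; Unit PH2 $238,450. Sum = $2,297,450.
Difference $2,297,400 − $2,297,450 = −$50 applied to largest days (Unit 5A): Unit 5A becomes $771,750.

Unit 5A: $771,750 | Unit PH1: $282,050 | Unit G1: $143,600 | Unit 4A: $397,450 | Unit 2B: $464,100 | Unit PH2: $238,450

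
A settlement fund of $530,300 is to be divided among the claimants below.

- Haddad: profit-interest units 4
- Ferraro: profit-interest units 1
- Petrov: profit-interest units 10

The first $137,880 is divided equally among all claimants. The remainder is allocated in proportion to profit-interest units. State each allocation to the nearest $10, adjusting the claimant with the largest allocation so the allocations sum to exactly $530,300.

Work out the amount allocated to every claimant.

Equal tier: $137,880 ÷ 3 = $45,960 apiece.
Remainder $392,420 by profit-interest units (total 15): Haddad 104,645.33 → $104,650; Ferraro 26,161.33 → $26,160; Petrov 261,613.33 → $261,610.
Totals: Haddad $45,960 + $104,650 = $150,610; Ferraro $45,960 + $26,160 = $72,120; Petrov $45,960 + $261,610 = $307,570.

Haddad: $150,610 · Ferraro: $72,120 · Petrov: $307,570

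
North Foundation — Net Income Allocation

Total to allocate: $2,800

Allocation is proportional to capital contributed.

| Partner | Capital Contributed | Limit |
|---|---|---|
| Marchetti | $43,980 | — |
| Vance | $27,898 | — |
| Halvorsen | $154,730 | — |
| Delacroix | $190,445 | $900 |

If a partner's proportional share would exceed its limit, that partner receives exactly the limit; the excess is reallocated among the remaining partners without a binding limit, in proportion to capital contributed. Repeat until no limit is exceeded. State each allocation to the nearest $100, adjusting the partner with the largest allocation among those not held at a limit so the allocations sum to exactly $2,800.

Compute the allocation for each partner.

Marchetti: $400 | Vance: $200 | Halvorsen: $1,300 | Delacroix: $900

Capital contributed total: 417,053.
Proportional shares (ignoring caps): Marchetti 295.27; Vance 187.30; Halvorsen 1,038.82; Delacroix 1,278.60.
Held at cap: Delacroix ($900); remaining pool $1,900 reallocated over remaining capital contributed 226,608.
Remaining shares: Marchetti 368.75 → $400; Vance 233.91 → $200; Halvorsen 1,297.34 → $1,300.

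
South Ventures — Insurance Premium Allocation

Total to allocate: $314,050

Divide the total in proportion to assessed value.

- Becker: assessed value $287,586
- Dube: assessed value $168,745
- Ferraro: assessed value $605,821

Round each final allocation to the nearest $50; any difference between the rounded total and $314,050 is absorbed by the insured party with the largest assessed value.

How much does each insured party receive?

Becker: $85,050; Dube: $49,900; Ferraro: $179,100

Total assessed value = 287,586 + 168,745 + 605,821 = 1,062,152.
Raw shares: Becker 85,031.51; Dube 49,893.39; Ferraro 179,125.10.
Rounded to nearest $50: Becker $85,050; Dube $49,900; Ferraro $179,150. Sum = $314,100.
Difference $314,050 − $314,100 = −$50 applied to largest assessed value (Ferraro): Ferraro becomes $179,100.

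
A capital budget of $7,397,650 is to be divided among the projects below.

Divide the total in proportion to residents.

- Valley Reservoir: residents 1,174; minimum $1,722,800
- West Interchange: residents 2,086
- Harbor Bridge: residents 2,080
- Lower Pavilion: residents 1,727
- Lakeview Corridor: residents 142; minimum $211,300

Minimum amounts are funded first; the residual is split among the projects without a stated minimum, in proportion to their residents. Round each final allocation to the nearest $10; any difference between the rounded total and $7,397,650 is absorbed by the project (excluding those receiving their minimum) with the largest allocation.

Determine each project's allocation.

Guaranteed amounts: Valley Reservoir $1,722,800; Lakeview Corridor $211,300. Remaining pool $5,463,550.
Remaining pool split over remaining residents 5,893: West Interchange 1,933,983.59 → $1,933,980; Harbor Bridge 1,928,420.84 → $1,928,420; Lower Pavilion 1,601,145.57 → $1,601,150.

Valley Reservoir: $1,722,800; West Interchange: $1,933,980; Harbor Bridge: $1,928,420; Lower Pavilion: $1,601,150; Lakeview Corridor: $211,300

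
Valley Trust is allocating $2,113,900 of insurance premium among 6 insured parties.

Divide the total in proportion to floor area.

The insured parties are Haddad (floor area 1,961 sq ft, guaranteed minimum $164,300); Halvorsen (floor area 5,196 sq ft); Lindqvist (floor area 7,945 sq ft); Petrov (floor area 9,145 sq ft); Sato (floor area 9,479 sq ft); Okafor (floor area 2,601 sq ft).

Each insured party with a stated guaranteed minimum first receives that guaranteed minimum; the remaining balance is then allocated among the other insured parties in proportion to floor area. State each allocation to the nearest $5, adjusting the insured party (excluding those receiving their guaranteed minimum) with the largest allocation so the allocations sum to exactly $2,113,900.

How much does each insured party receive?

Fund the minimums — Haddad $164,300. Balance $1,949,600.
Balance split over remaining floor area 34,366: Halvorsen 294,771.62 → $294,770; Lindqvist 450,723.74 → $450,725; Petrov 518,800.33 → $518,800; Sato 537,748.31 → $537,750; Okafor 147,556.00 → $147,555.

Haddad: $164,300; Halvorsen: $294,770; Lindqvist: $450,725; Petrov: $518,800; Sato: $537,750; Okafor: $147,555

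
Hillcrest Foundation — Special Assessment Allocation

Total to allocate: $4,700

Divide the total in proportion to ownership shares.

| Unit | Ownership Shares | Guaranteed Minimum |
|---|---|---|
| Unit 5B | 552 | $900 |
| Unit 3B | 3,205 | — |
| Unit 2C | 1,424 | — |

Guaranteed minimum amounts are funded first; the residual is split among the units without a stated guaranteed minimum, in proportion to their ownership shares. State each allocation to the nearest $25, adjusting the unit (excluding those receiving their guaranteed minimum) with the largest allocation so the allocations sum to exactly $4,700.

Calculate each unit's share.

Fund the minimums — Unit 5B $900. Residual $3,800.
Residual split over remaining ownership shares 4,629: Unit 3B 2,631.02 → $2,625; Unit 2C 1,168.98 → $1,175.

Unit 5B: $900; Unit 3B: $2,625; Unit 2C: $1,175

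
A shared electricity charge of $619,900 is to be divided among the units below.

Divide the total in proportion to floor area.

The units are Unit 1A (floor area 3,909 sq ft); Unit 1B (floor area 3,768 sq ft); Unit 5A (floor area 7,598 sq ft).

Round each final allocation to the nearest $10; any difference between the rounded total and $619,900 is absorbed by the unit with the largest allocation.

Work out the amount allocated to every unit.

Floor area total: 15,275.
Pro-rata amounts: Unit 1A 3,909/15,275 × $619,900 = 158,637.58; Unit 1B 3,768/15,275 × $619,900 = 152,915.43; Unit 5A 7,598/15,275 × $619,900 = 308,346.99.
Rounded to nearest $10: Unit 1A $158,640; Unit 1B $152,920; Unit 5A $308,350. Sum = $619,910.
Difference $619,900 − $619,910 = −$10 applied to largest allocation (Unit 5A): Unit 5A becomes $308,340.

Unit 1A: $158,640 · Unit 1B: $152,920 · Unit 5A: $308,340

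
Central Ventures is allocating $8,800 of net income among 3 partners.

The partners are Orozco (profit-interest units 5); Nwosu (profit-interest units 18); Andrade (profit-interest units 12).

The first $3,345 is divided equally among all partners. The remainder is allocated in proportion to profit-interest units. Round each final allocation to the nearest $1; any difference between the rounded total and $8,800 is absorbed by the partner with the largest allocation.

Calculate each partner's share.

Orozco: $1,894 | Nwosu: $3,921 | Andrade: $2,985

$3,345 shared equally gives $1,115 per partner.
Remainder $5,455 by profit-interest units (total 35): Orozco 779.29 → $779; Nwosu 2,805.43 → $2,805; Andrade 1,870.29 → $1,870.
Rounding difference +$1 on remainder applied to Nwosu.
Totals: Orozco $1,115 + $779 = $1,894; Nwosu $1,115 + $2,806 = $3,921; Andrade $1,115 + $1,870 = $2,985.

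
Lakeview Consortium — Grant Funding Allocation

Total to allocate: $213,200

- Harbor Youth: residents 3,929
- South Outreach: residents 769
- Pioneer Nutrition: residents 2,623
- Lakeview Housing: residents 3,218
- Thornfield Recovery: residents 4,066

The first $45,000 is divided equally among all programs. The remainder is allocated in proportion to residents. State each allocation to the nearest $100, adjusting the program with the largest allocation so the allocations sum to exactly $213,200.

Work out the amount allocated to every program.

First tranche $45,000 split equally: $9,000 each.
Remainder $168,200 by residents (total 14,605): Harbor Youth 45,248.74 → $45,200; South Outreach 8,856.27 → $8,900; Pioneer Nutrition 30,208.05 → $30,200; Lakeview Housing 37,060.43 → $37,100; Thornfield Recovery 46,826.51 → $46,800.
Totals: Harbor Youth $9,000 + $45,200 = $54,200; South Outreach $9,000 + $8,900 = $17,900; Pioneer Nutrition $9,000 + $30,200 = $39,200; Lakeview Housing $9,000 + $37,100 = $46,100; Thornfield Recovery $9,000 + $46,800 = $55,800.

Harbor Youth: $54,200 · South Outreach: $17,900 · Pioneer Nutrition: $39,200 · Lakeview Housing: $46,100 · Thornfield Recovery: $55,800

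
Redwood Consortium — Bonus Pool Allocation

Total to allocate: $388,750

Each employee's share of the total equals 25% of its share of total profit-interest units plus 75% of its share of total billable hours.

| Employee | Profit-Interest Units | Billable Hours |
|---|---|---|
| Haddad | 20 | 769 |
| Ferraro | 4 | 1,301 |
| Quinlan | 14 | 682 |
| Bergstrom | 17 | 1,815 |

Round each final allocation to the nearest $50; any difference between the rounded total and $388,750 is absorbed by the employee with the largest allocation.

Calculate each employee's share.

Totals — profit-interest units 55, billable hours 4,567.
Composite weights (25% profit-interest units + 75% billable hours): Haddad 0.2172; Ferraro 0.2318; Quinlan 0.1756; Bergstrom 0.3753.
Proportional shares: Haddad 84,434.75; Ferraro 90,125.51; Quinlan 68,278.30; Bergstrom 145,911.45.
At nearest $50: Haddad $84,450; Ferraro $90,150; Quinlan $68,300; Bergstrom $145,900. Sum = $388,800.
Difference $388,750 − $388,800 = −$50 applied to largest allocation (Bergstrom): Bergstrom becomes $145,850.

Haddad: $84,450 · Ferraro: $90,150 · Quinlan: $68,300 · Bergstrom: $145,850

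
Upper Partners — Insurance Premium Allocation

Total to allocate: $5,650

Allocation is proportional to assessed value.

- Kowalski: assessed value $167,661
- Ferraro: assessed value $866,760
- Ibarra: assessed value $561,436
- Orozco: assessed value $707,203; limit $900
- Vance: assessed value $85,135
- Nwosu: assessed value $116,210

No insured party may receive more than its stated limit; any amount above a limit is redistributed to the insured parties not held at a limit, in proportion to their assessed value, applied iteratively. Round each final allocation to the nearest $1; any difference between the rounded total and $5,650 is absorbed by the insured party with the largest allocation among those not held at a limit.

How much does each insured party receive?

Kowalski: $443; Ferraro: $2,291; Ibarra: $1,484; Orozco: $900; Vance: $225; Nwosu: $307

Combined assessed value = 2,504,405.
Unconstrained shares: Kowalski 378.25; Ferraro 1,955.43; Ibarra 1,266.61; Orozco 1,595.47; Vance 192.07; Nwosu 262.17.
Cap binds for Orozco ($900); residual $4,750 reallocated over remaining assessed value 1,797,202.
Shares after redistribution: Kowalski 443.13 → $443; Ferraro 2,290.84 → $2,291; Ibarra 1,483.87 → $1,484; Vance 225.01 → $225; Nwosu 307.14 → $307.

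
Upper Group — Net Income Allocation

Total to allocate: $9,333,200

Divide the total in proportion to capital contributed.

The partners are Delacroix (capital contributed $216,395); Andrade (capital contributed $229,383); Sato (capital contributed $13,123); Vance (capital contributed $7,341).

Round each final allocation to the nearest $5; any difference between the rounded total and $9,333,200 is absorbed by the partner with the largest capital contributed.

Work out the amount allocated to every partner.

Delacroix: $4,331,780 · Andrade: $4,591,775 · Sato: $262,695 · Vance: $146,950

Total capital contributed = 216,395 + 229,383 + 13,123 + 7,341 = 466,242.
Pro-rata amounts: Delacroix 4,331,780.09; Andrade 4,591,772.98; Sato 262,695.30; Vance 146,951.63.
Rounded to nearest $5: Delacroix $4,331,780; Andrade $4,591,775; Sato $262,695; Vance $146,950. Sum = $9,333,200.
No rounding difference to absorb.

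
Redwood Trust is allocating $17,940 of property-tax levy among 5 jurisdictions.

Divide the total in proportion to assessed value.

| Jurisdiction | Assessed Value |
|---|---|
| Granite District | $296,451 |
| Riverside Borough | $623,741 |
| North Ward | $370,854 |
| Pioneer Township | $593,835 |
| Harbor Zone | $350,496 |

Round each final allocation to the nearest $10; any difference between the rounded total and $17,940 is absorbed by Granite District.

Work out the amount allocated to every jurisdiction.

Total assessed value = 2,235,377.
Unrounded shares: Granite District 296,451/2,235,377 × $17,940 = 2,379.17; Riverside Borough 623,741/2,235,377 × $17,940 = 5,005.83; North Ward 370,854/2,235,377 × $17,940 = 2,976.29; Pioneer Township 593,835/2,235,377 × $17,940 = 4,765.82; Harbor Zone 350,496/2,235,377 × $17,940 = 2,812.90.
Rounded to nearest $10: Granite District $2,380; Riverside Borough $5,010; North Ward $2,980; Pioneer Township $4,770; Harbor Zone $2,810. Sum = $17,950.
Difference $17,940 − $17,950 = −$10 applied to Granite District: Granite District becomes $2,370.

Granite District: $2,370 | Riverside Borough: $5,010 | North Ward: $2,980 | Pioneer Township: $4,770 | Harbor Zone: $2,810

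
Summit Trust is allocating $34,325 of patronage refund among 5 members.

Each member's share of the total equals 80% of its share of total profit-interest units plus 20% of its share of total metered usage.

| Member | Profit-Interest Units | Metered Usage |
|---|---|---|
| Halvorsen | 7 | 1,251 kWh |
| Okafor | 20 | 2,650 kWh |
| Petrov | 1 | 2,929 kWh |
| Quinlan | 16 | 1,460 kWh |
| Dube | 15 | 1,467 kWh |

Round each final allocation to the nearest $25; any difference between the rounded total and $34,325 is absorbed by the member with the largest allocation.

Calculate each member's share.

Halvorsen: $4,150 | Okafor: $11,150 | Petrov: $2,525 | Quinlan: $8,475 | Dube: $8,025

Totals — profit-interest units 59, metered usage 9,757.
Combined weights (80% profit-interest units + 20% metered usage): Halvorsen 0.1206; Okafor 0.3255; Petrov 0.0736; Quinlan 0.2469; Dube 0.2335.
Pro-rata amounts: Halvorsen 4,138.17; Okafor 11,173.01; Petrov 2,526.26; Quinlan 8,474.03; Dube 8,013.53.
After rounding ($25): Halvorsen $4,150; Okafor $11,175; Petrov $2,525; Quinlan $8,475; Dube $8,025. Sum = $34,350.
Difference $34,325 − $34,350 = −$25 applied to largest allocation (Okafor): Okafor becomes $11,150.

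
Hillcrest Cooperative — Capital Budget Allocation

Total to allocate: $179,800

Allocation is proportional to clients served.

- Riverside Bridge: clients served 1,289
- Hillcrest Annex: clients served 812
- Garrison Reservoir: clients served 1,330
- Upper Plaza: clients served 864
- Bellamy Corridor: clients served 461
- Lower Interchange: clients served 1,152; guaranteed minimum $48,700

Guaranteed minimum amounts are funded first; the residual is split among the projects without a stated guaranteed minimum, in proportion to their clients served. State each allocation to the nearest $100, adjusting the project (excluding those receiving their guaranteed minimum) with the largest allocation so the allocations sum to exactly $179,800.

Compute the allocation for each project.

Riverside Bridge: $35,500 | Hillcrest Annex: $22,400 | Garrison Reservoir: $36,700 | Upper Plaza: $23,800 | Bellamy Corridor: $12,700 | Lower Interchange: $48,700

Minimums first: Lower Interchange $48,700. Residual $131,100.
Residual split over remaining clients served 4,756: Riverside Bridge 35,531.52 → $35,500; Hillcrest Annex 22,382.93 → $22,400; Garrison Reservoir 36,661.69 → $36,700; Upper Plaza 23,816.32 → $23,800; Bellamy Corridor 12,707.55 → $12,700.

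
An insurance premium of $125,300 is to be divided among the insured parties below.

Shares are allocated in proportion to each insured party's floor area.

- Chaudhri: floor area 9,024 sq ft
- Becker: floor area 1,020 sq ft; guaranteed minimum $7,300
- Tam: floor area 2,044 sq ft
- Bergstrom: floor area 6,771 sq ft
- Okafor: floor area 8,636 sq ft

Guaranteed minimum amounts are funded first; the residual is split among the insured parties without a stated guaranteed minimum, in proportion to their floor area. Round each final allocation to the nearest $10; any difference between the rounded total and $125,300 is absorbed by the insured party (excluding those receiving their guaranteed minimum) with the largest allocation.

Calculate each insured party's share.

Fund the minimums — Becker $7,300. Remaining pool $118,000.
Remaining pool split over remaining floor area 26,475: Chaudhri 40,220.28 → $40,220; Tam 9,110.18 → $9,110; Bergstrom 30,178.58 → $30,180; Okafor 38,490.95 → $38,490.

Chaudhri: $40,220 · Becker: $7,300 · Tam: $9,110 · Bergstrom: $30,180 · Okafor: $38,490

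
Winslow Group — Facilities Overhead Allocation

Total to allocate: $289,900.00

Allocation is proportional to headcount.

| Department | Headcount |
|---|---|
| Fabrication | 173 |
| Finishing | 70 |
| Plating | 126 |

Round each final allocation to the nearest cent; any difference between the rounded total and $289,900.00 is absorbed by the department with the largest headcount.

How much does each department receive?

Headcount total: 173 + 70 + 126 = 369.
Proportional shares: Fabrication 135,915.1762; Finishing 54,994.5799; Plating 98,990.2439.
After rounding (cent): Fabrication $135,915.18; Finishing $54,994.58; Plating $98,990.24. Sum = $289,900.00.
Sum already equals the total — no adjustment.

Fabrication: $135,915.18 · Finishing: $54,994.58 · Plating: $98,990.24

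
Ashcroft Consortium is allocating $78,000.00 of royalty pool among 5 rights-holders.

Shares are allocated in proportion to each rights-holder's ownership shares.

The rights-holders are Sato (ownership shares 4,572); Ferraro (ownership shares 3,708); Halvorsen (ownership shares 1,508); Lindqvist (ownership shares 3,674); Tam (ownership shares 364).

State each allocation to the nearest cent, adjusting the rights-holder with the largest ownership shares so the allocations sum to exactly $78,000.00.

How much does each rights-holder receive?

Sum of ownership shares: 4,572 + 3,708 + 1,508 + 3,674 + 364 = 13,826.
Unrounded shares: Sato 25,793.1434; Ferraro 20,918.8485; Halvorsen 8,507.4497; Lindqvist 20,727.0360; Tam 2,053.5223.
At nearest cent: Sato $25,793.14; Ferraro $20,918.85; Halvorsen $8,507.45; Lindqvist $20,727.04; Tam $2,053.52. Sum = $78,000.00.
No rounding difference to absorb.

Sato: $25,793.14; Ferraro: $20,918.85; Halvorsen: $8,507.45; Lindqvist: $20,727.04; Tam: $2,053.52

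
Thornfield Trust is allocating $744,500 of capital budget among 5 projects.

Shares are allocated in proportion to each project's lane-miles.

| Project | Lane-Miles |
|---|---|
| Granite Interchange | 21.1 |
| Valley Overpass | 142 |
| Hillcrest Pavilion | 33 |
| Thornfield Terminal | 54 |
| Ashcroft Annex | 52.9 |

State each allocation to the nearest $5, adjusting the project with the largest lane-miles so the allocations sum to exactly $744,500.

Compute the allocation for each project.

Combined lane-miles = 21.1 + 142 + 33 + 54 + 52.9 = 303.
Unrounded shares: Granite Interchange 51,844.72; Valley Overpass 348,907.59; Hillcrest Pavilion 81,084.16; Thornfield Terminal 132,683.17; Ashcroft Annex 129,980.36.
After rounding ($5): Granite Interchange $51,845; Valley Overpass $348,910; Hillcrest Pavilion $81,085; Thornfield Terminal $132,685; Ashcroft Annex $129,980. Sum = $744,505.
Difference $744,500 − $744,505 = −$5 applied to largest lane-miles (Valley Overpass): Valley Overpass becomes $348,905.

Granite Interchange: $51,845 | Valley Overpass: $348,905 | Hillcrest Pavilion: $81,085 | Thornfield Terminal: $132,685 | Ashcroft Annex: $129,980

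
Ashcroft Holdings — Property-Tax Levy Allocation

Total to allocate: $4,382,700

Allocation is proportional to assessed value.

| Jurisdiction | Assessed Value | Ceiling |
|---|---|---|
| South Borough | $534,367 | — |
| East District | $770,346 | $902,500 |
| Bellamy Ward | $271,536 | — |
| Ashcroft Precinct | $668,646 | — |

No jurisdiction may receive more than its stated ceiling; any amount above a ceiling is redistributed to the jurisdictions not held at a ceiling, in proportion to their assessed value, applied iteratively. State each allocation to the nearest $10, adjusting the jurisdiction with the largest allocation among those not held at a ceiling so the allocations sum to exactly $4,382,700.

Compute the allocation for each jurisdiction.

South Borough: $1,261,200 · East District: $902,500 · Bellamy Ward: $640,870 · Ashcroft Precinct: $1,578,130

Combined assessed value = 2,244,895.
Pro-rata shares before constraints: South Borough 1,043,242.67; East District 1,503,943.58; Bellamy Ward 530,118.70; Ashcroft Precinct 1,305,395.05.
Held at cap: East District ($902,500); residual $3,480,200 reallocated over remaining assessed value 1,474,549.
Redistributed shares: South Borough 1,261,201.92 → $1,261,200; Bellamy Ward 640,873.64 → $640,870; Ashcroft Precinct 1,578,124.44 → $1,578,120.
Rounding difference +$10 applied to Ashcroft Precinct → $1,578,130.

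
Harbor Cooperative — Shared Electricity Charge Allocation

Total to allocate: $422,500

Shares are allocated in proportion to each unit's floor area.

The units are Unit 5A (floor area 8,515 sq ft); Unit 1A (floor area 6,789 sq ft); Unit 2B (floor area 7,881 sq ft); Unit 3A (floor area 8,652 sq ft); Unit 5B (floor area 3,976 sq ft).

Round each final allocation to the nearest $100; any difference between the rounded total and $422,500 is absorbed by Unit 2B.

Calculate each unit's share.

Unit 5A: $100,500 · Unit 1A: $80,100 · Unit 2B: $92,900 · Unit 3A: $102,100 · Unit 5B: $46,900

Floor area total: 35,813.
Pro-rata amounts: Unit 5A 8,515/35,813 × $422,500 = 100,454.79; Unit 1A 6,789/35,813 × $422,500 = 80,092.49; Unit 2B 7,881/35,813 × $422,500 = 92,975.25; Unit 3A 8,652/35,813 × $422,500 = 102,071.04; Unit 5B 3,976/35,813 × $422,500 = 46,906.43.
After rounding ($100): Unit 5A $100,500; Unit 1A $80,100; Unit 2B $93,000; Unit 3A $102,100; Unit 5B $46,900. Sum = $422,600.
Difference $422,500 − $422,600 = −$100 applied to Unit 2B: Unit 2B becomes $92,900.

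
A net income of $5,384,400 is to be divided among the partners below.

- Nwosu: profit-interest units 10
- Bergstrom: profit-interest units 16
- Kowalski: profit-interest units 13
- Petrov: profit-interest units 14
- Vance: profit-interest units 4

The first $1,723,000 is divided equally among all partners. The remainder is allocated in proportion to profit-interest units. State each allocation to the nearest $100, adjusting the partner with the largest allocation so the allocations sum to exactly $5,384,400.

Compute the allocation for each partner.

Nwosu: $987,000; Bergstrom: $1,372,300; Kowalski: $1,179,700; Petrov: $1,243,900; Vance: $601,500

First tranche $1,723,000 split equally: $344,600 each.
Remainder $3,661,400 by profit-interest units (total 57): Nwosu 642,350.88 → $642,400; Bergstrom 1,027,761.40 → $1,027,800; Kowalski 835,056.14 → $835,100; Petrov 899,291.23 → $899,300; Vance 256,940.35 → $256,900.
Rounding difference −$100 on remainder applied to Bergstrom.
Totals: Nwosu $344,600 + $642,400 = $987,000; Bergstrom $344,600 + $1,027,700 = $1,372,300; Kowalski $344,600 + $835,100 = $1,179,700; Petrov $344,600 + $899,300 = $1,243,900; Vance $344,600 + $256,900 = $601,500.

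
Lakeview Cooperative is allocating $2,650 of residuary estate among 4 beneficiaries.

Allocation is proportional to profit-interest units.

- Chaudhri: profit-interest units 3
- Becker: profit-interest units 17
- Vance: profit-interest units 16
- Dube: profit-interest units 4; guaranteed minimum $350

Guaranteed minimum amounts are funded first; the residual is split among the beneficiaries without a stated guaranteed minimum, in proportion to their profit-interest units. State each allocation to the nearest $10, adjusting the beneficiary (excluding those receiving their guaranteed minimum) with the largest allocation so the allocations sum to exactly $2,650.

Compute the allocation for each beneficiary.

Fund the minimums — Dube $350. Remaining pool $2,300.
Remaining pool split over remaining profit-interest units 36: Chaudhri 191.67 → $190; Becker 1,086.11 → $1,090; Vance 1,022.22 → $1,020.

Chaudhri: $190 | Becker: $1,090 | Vance: $1,020 | Dube: $350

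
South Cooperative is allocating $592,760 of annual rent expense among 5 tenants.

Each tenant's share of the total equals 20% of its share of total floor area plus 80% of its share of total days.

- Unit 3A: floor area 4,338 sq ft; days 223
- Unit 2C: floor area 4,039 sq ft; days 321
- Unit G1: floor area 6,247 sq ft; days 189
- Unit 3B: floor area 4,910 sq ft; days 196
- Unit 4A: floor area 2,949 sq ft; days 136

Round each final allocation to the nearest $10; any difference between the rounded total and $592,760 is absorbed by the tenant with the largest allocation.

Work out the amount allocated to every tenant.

Floor area total 22,483; days total 1,065.
Blended shares (20% floor area + 80% days): Unit 3A 0.2061; Unit 2C 0.2771; Unit G1 0.1975; Unit 3B 0.1909; Unit 4A 0.1284.
Pro-rata amounts: Unit 3A 122,168.37; Unit 2C 164,227.79; Unit G1 117,095.41; Unit 3B 113,162.33; Unit 4A 76,106.10.
After rounding ($10): Unit 3A $122,170; Unit 2C $164,230; Unit G1 $117,100; Unit 3B $113,160; Unit 4A $76,110. Sum = $592,770.
Difference $592,760 − $592,770 = −$10 applied to largest allocation (Unit 2C): Unit 2C becomes $164,220.

Unit 3A: $122,170 | Unit 2C: $164,220 | Unit G1: $117,100 | Unit 3B: $113,160 | Unit 4A: $76,110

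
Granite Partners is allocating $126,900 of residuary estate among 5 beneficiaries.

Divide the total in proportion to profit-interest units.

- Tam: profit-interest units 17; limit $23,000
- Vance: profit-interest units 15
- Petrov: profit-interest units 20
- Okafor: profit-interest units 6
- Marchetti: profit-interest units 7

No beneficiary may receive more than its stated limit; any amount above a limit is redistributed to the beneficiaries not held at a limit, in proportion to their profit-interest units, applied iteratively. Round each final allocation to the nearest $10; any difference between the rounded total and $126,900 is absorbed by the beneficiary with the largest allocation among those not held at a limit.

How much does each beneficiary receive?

Tam: $23,000 · Vance: $32,470 · Petrov: $43,290 · Okafor: $12,990 · Marchetti: $15,150

Profit-interest units total: 65.
Unconstrained shares: Tam 33,189.23; Vance 29,284.62; Petrov 39,046.15; Okafor 11,713.85; Marchetti 13,666.15.
Capped: Tam ($23,000); residual $103,900 reallocated over remaining profit-interest units 48.
Shares after redistribution: Vance 32,468.75 → $32,470; Petrov 43,291.67 → $43,290; Okafor 12,987.50 → $12,990; Marchetti 15,152.08 → $15,150.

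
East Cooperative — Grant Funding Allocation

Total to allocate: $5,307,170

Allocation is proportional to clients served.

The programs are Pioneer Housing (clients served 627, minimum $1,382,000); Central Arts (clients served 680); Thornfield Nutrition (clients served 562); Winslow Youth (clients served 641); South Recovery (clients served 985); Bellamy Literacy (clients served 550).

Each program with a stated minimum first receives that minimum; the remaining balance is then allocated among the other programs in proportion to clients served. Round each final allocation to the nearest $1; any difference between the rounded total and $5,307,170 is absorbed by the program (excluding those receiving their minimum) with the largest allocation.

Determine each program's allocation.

Fund the minimums — Pioneer Housing $1,382,000. Balance $3,925,170.
Balance split over remaining clients served 3,418: Central Arts 780,899.82 → $780,900; Thornfield Nutrition 645,390.74 → $645,391; Winslow Youth 736,112.92 → $736,113; South Recovery 1,131,156.36 → $1,131,156; Bellamy Literacy 631,610.15 → $631,610.

Pioneer Housing: $1,382,000 | Central Arts: $780,900 | Thornfield Nutrition: $645,391 | Winslow Youth: $736,113 | South Recovery: $1,131,156 | Bellamy Literacy: $631,610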